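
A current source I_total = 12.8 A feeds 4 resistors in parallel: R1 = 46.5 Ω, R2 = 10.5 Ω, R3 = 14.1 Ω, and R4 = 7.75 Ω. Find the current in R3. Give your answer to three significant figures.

Total conductance ΣG = 1/46.5 + 1/10.5 + 1/14.1 + 1/7.75 = 0.3167 (units of 1/Ω).
R3 takes the fraction G_k/ΣG = 0.07092/0.3167 = 0.2239, so I = 12.8 × 0.2239 = 2.866 A.

I ≈ 2.87 A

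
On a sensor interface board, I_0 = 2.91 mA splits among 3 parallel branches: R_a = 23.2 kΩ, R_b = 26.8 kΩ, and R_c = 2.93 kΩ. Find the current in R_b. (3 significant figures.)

I ≈ 0.257 mA

Total conductance ΣG = 1/23.2 + 1/26.8 + 1/2.93 = 0.4217 (units of 1/kΩ).
Current divider: I(R_b) = I_0 · G_k/ΣG = 2.91 × (0.03731/0.4217) = 2.91 × 0.08848 = 0.2575 mA.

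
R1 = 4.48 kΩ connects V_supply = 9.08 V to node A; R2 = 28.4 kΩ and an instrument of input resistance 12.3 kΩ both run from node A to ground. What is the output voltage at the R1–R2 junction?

First combine the lower leg with the load: R2 ‖ R_L = 8.583 kΩ.
Now apply the divider: V_out = 9.08 × 0.6570 = 5.966 V.
(Unloaded it would be 7.84 V; the load pulls it down.)

V_out ≈ 5.97 V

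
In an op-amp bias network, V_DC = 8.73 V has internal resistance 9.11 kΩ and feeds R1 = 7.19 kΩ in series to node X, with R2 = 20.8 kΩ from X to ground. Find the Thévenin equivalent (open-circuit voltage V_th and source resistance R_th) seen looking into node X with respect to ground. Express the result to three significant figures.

R1' = 9.11 + 7.19 = 16.30 kΩ (source resistance + R1).
V_th is the unloaded tap voltage: V_DC · R2/(R1'+R2) = 8.73 × 0.5606 = 4.894 V.
Looking into X with the source shorted: R_th = R1'·R2/(R1'+R2) = 16.30 × 20.8/37.10 = 9.139 kΩ.

V_th ≈ 4.89 V, R_th ≈ 9.14 kΩ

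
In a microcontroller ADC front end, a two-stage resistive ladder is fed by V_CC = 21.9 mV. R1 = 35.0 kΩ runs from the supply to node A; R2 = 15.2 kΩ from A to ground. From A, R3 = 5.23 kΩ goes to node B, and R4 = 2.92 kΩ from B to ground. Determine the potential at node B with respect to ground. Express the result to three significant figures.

The second stage (R3 + R4 = 8.150 kΩ) loads node A in parallel with R2.
Effective lower resistance at A: R2 ‖ 8.150 = 5.305 kΩ.
First divider: V_A = V_CC · 5.305/(35.0 + 5.305) = 2.883 mV.
Stage 2 is unloaded, so V_B = V_A · R4/(R3+R4) = 2.883 × 2.92/8.150 = 1.033 mV.

V_B ≈ 1.03 mV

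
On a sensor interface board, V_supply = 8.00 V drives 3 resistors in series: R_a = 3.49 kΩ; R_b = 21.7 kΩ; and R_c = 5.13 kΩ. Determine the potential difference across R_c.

V ≈ 1.35 V

ΣR = 3.49 + 21.7 + 5.13 = 30.32 kΩ.
V = V_supply · R/ΣR = 8.00 × 0.1692 = 1.354 V.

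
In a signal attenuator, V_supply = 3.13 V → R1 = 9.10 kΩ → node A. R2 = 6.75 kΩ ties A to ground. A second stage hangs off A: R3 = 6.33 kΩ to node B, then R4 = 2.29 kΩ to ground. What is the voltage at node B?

V_B ≈ 0.244 V

Node A sees R2 in parallel with the series input of stage 2, R3 + R4 = 8.620 kΩ.
R2 ‖ (R3+R4) = 3.786 kΩ.
First divider: V_A = V_supply · 3.786/(9.10 + 3.786) = 0.9196 V.
Stage 2 is unloaded, so V_B = V_A · R4/(R3+R4) = 0.9196 × 2.29/8.620 = 0.2443 V.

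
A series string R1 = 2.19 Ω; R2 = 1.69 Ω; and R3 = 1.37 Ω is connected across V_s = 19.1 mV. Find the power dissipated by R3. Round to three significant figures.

ΣR = 5.250 Ω → I = 19.1/5.250 = 3.638 mA.
V(R3) = I·R = 4.984 mV; P = V·I = 4.984 × 3.638 = 18.13 µW.

P ≈ 18.1 µW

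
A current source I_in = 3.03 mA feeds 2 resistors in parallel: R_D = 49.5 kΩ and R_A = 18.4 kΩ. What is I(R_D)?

Two-branch current divider: I_k = I_in · R_other/(R_1 + R_2).
So I = 3.03 × 18.4/67.90 = 0.8211 mA.

I ≈ 0.821 mA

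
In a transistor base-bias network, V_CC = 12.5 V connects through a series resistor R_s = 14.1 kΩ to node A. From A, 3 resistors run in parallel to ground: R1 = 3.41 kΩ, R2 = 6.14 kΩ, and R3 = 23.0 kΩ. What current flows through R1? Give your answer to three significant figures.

Equivalent of the parallel group: R_p = 2.002 kΩ.
V_A by voltage divider: V_A = 12.5 × 2.002/(14.1 + 2.002) = 1.554 V.
Branch current I = V_A/R1 = 1.554/3.41 = 0.4557 mA.

I ≈ 0.456 mA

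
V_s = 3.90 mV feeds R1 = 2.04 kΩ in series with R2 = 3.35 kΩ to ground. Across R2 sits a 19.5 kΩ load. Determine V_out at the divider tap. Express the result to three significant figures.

V_out ≈ 2.28 mV

First combine the lower leg with the load: R2 ‖ R_L = 2.859 kΩ.
Voltage divider with the loaded lower leg: V_out = 3.90 × 2.859/(2.04 + 2.859) = 3.90 × 0.5836 = 2.276 mV.
(Unloaded it would be 2.42 mV; the load pulls it down.)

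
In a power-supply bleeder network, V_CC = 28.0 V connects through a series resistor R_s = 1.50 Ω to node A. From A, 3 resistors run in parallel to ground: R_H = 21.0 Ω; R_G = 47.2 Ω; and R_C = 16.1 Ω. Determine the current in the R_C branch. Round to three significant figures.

I ≈ 1.45 A

Parallel bank: R_p = 1/(1/21.0 + 1/47.2 + 1/16.1) = 7.638 Ω.
V_A by voltage divider: V_A = 28.0 × 7.638/(1.50 + 7.638) = 23.40 V.
I(R_C) = V_A / R_C = 23.40/16.1 = 1.454 A.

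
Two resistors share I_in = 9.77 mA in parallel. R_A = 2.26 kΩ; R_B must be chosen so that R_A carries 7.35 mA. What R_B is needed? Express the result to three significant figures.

R_B ≈ 6.86 kΩ

Two-branch current divider: I_A = I_in · R_B/(R_A + R_B).
7.35/9.77 = R_B/(R_A + R_B) → R_B = R_A · (0.7523)/(1 − 0.7523) = 2.26 × 3.037 = 6.864 kΩ.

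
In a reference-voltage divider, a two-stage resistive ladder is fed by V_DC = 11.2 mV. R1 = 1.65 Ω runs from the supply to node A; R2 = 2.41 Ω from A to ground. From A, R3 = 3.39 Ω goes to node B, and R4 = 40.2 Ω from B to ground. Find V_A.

V_A ≈ 6.50 mV

Looking into the second stage from A: R3 + R4 = 43.59 Ω appears in parallel with R2.
Effective lower resistance at A: R2 ‖ 43.59 = 2.284 Ω.
V_A = 11.2 × 2.284/(1.65 + 2.284) = 6.502 mV.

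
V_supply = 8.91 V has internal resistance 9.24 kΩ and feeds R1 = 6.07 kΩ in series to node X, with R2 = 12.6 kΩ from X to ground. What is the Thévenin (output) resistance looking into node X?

R_th ≈ 6.91 kΩ

R1' = 9.24 + 6.07 = 15.31 kΩ (source resistance + R1).
Looking into X with the source shorted: R_th = R1'·R2/(R1'+R2) = 15.31 × 12.6/27.91 = 6.912 kΩ.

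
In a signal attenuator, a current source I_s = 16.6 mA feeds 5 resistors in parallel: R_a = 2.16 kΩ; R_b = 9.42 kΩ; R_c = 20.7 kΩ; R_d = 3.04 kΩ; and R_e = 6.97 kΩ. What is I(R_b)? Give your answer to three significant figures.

I ≈ 1.62 mA

ΣG = 1/2.16 + 1/9.42 + 1/20.7 + 1/3.04 + 1/6.97 = 1.090.
Current divider: I(R_b) = I_s · G_k/ΣG = 16.6 × (0.1062/1.090) = 16.6 × 0.09741 = 1.617 mA.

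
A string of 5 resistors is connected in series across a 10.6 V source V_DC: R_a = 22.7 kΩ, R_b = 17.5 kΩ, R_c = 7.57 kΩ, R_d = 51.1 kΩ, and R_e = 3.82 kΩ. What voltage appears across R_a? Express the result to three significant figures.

V ≈ 2.34 V

ΣR = 22.7 + 17.5 + 7.57 + 51.1 + 3.82 = 102.7 kΩ.
By the voltage-divider rule, V = 10.6 × 22.70/102.7 = 2.343 V.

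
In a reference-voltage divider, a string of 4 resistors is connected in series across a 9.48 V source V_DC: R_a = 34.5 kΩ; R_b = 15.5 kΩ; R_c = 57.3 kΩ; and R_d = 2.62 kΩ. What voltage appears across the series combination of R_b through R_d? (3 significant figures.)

Total series resistance ΣR = 34.5 + 15.5 + 57.3 + 2.62 = 109.9 kΩ.
R_{R_b..R_d} = 15.5 + 57.3 + 2.62 = 75.42 kΩ.
By the voltage-divider rule, V = 9.48 × 75.42/109.9 = 6.505 V.

V ≈ 6.50 V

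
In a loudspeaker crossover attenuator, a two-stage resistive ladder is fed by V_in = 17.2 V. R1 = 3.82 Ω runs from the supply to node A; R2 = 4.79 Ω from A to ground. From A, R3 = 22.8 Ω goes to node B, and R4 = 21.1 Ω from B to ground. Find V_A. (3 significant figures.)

V_A ≈ 9.13 V

The second stage (R3 + R4 = 43.90 Ω) loads node A in parallel with R2.
Effective lower resistance at A: R2 ‖ 43.90 = 4.319 Ω.
So V_A = 17.2 × 0.5306 = 9.127 V.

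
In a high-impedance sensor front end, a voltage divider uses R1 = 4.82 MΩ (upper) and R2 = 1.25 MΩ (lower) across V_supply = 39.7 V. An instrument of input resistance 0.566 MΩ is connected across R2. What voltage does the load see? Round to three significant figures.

The load sits in parallel with R2, giving an effective lower resistance R2' = R2·R_L/(R2+R_L) = 0.3896 MΩ.
Voltage divider with the loaded lower leg: V_out = 39.7 × 0.3896/(4.82 + 0.3896) = 39.7 × 0.07478 = 2.969 V.

V_out ≈ 2.97 V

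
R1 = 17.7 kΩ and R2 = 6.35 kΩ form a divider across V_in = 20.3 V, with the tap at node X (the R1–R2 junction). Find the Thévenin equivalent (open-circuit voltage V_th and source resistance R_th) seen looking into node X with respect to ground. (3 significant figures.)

V_th ≈ 5.36 V, R_th ≈ 4.67 kΩ

V_th is the unloaded tap voltage: V_in · R2/(R1+R2) = 20.3 × 0.2640 = 5.360 V.
With V_in suppressed (replaced by a short), R_th = R1 ‖ R2 = (17.70 × 6.35)/(17.70 + 6.35) = 4.673 kΩ.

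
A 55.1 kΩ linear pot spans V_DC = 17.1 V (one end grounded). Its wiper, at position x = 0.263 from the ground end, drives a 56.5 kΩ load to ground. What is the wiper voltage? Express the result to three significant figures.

Lower segment x·R_p = 14.49 kΩ; upper segment (1−x)·R_p = 40.61 kΩ.
Lower segment in parallel with the load: 14.49 ‖ 56.5 = 11.53 kΩ.
Loaded-divider output: V_out = 17.1 × 0.2212 = 3.782 V.
(Unloaded: V_out = x·V_DC = 4.50 V.)

V_out ≈ 3.78 V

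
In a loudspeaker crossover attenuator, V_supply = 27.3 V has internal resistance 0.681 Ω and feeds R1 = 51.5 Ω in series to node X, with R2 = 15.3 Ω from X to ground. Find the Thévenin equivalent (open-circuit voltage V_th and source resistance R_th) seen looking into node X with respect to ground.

R1' = 0.681 + 51.5 = 52.18 Ω (source resistance + R1).
V_th is the unloaded tap voltage: V_supply · R2/(R1'+R2) = 27.3 × 0.2267 = 6.190 V.
Zeroing V_supply shorts the top of R1' to ground, so R_th = R1' ‖ R2 = 11.83 Ω.

V_th ≈ 6.19 V, R_th ≈ 11.8 Ω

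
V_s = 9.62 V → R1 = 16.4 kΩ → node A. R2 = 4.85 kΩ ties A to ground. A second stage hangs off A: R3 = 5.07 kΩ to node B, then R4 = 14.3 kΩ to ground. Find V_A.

Node A sees R2 in parallel with the series input of stage 2, R3 + R4 = 19.37 kΩ.
R2 ‖ (R3+R4) = 3.879 kΩ.
V_A = 9.62 × 3.879/(16.4 + 3.879) = 1.840 V.

V_A ≈ 1.84 V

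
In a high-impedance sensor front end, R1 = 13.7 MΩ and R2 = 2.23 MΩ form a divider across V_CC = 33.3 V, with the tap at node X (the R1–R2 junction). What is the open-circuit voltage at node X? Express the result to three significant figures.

With X open, the divider is unloaded: V_th = 33.3 × 2.23/15.93 = 4.662 V.

V_th ≈ 4.66 V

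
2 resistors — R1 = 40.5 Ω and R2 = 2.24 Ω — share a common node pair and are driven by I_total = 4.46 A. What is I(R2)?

I ≈ 4.23 A

Two-branch current divider: I_k = I_total · R_other/(R_1 + R_2).
So I = 4.46 × 40.5/42.74 = 4.226 A.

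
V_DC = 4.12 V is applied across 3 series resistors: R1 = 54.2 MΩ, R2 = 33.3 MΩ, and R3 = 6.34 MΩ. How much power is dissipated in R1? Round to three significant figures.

P ≈ 0.104 µW

ΣR = 93.84 MΩ → I = 4.12/93.84 = 0.04390 µA.
V(R1) = I·R = 2.380 V; P = V·I = 2.380 × 0.04390 = 0.1045 µW.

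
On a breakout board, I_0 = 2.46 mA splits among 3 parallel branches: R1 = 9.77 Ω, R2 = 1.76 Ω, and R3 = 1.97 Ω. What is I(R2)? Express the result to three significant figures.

Conductances: ΣG = 1/9.77 + 1/1.76 + 1/1.97 = 1.178 (1/Ω).
By the current-divider rule, I = I_0 · G_k/ΣG = 2.46 × 0.4823 = 1.186 mA.

I ≈ 1.19 mA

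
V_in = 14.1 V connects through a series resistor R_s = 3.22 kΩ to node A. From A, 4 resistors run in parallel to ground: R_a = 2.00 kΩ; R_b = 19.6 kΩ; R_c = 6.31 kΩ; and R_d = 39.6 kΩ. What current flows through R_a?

Combine the parallel branches: R_p = (1/2.00 + 1/19.6 + 1/6.31 + 1/39.6)⁻¹ = 1.361 kΩ.
Node voltage V_A = V_in · R_p/(R_s + R_p) = 14.1 × 0.2971 = 4.189 V.
I(R_a) = V_A / R_a = 4.189/2.00 = 2.095 mA.

I ≈ 2.09 mA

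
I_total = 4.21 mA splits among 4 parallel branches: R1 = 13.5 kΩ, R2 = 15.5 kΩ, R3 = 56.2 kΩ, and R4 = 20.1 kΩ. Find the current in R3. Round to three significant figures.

I ≈ 0.363 mA

Total conductance ΣG = 1/13.5 + 1/15.5 + 1/56.2 + 1/20.1 = 0.2061 (units of 1/kΩ).
By the current-divider rule, I = I_total · G_k/ΣG = 4.21 × 0.08632 = 0.3634 mA.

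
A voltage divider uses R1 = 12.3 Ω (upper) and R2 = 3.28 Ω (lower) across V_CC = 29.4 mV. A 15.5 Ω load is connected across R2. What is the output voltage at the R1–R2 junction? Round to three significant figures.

V_out ≈ 5.30 mV

The load sits in parallel with R2, giving an effective lower resistance R2' = R2·R_L/(R2+R_L) = 2.707 Ω.
Now apply the divider: V_out = 29.4 × 0.1804 = 5.303 mV.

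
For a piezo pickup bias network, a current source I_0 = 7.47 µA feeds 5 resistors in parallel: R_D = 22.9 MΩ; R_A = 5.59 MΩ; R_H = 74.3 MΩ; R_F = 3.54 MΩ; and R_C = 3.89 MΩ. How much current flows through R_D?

I ≈ 0.421 µA

ΣG = 1/22.9 + 1/5.59 + 1/74.3 + 1/3.54 + 1/3.89 = 0.7756.
R_D takes the fraction G_k/ΣG = 0.04367/0.7756 = 0.05630, so I = 7.47 × 0.05630 = 0.4206 µA.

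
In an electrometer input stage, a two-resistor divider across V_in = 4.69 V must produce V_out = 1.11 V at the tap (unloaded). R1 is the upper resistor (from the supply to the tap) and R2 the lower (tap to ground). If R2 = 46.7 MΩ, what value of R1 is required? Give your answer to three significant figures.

R1 ≈ 151 MΩ

The divider ratio is R2/(R1+R2) = 1.11/4.69 = 0.2367.
Rearranging, R1 = R2·(1−k)/k = 46.7 × 3.225 = 150.6 MΩ.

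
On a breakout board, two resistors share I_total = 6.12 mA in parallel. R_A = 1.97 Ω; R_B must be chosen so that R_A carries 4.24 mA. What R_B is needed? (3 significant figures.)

R_B ≈ 4.44 Ω

In a two-way split, I_A/I_total = R_B/(R_A + R_B).
With f = 0.6928, R_B = R_A · f/(1−f) = 1.97 × 2.255 = 4.443 Ω.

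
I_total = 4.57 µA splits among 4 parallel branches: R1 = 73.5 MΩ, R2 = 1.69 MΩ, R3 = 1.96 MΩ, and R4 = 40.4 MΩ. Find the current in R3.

Conductances: ΣG = 1/73.5 + 1/1.69 + 1/1.96 + 1/40.4 = 1.140 (1/MΩ).
By the current-divider rule, I = I_total · G_k/ΣG = 4.57 × 0.4474 = 2.045 µA.

I ≈ 2.04 µA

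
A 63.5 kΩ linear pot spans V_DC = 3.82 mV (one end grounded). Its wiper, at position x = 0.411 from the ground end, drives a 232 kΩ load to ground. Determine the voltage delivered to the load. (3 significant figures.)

V_out ≈ 1.47 mV

Split the track: R_lower = x·R_p = 26.10 kΩ, R_upper = (1−x)·R_p = 37.40 kΩ.
Lower segment in parallel with the load: 26.10 ‖ 232 = 23.46 kΩ.
Then V_out = V_DC · 23.46/(37.40 + 23.46) = 1.472 mV.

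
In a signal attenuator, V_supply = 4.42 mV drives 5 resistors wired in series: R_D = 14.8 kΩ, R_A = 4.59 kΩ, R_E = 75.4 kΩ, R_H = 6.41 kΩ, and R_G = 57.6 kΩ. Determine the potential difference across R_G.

ΣR = 14.8 + 4.59 + 75.4 + 6.41 + 57.6 = 158.8 kΩ.
By the voltage-divider rule, V = 4.42 × 57.60/158.8 = 1.603 mV.

V ≈ 1.60 mV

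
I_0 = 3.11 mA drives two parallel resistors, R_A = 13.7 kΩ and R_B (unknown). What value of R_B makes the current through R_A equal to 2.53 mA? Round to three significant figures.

R_B ≈ 59.8 kΩ

Two-branch current divider: I_A = I_0 · R_B/(R_A + R_B).
2.53/3.11 = R_B/(R_A + R_B) → R_B = R_A · (0.8135)/(1 − 0.8135) = 13.7 × 4.362 = 59.76 kΩ.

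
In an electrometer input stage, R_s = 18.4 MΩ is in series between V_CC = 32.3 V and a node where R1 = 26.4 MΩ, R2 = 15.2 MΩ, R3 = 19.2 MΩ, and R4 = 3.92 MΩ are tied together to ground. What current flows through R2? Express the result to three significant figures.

I ≈ 0.248 µA

Combine the parallel branches: R_p = (1/26.4 + 1/15.2 + 1/19.2 + 1/3.92)⁻¹ = 2.434 MΩ.
V_A by voltage divider: V_A = 32.3 × 2.434/(18.4 + 2.434) = 3.773 V.
Branch current I = V_A/R2 = 3.773/15.2 = 0.2483 µA.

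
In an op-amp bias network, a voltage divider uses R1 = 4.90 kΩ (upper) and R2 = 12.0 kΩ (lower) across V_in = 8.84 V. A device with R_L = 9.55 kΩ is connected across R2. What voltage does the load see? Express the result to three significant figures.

V_out ≈ 4.60 V

R2 ‖ R_L = (12.0 × 9.55)/(12.0 + 9.55) = 5.318 kΩ.
Now apply the divider: V_out = 8.84 × 0.5204 = 4.601 V.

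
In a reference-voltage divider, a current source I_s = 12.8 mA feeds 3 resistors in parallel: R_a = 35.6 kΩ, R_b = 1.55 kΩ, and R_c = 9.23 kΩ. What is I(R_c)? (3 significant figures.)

I ≈ 1.77 mA

Conductances: ΣG = 1/35.6 + 1/1.55 + 1/9.23 = 0.7816 (1/kΩ).
Current divider: I(R_c) = I_s · G_k/ΣG = 12.8 × (0.1083/0.7816) = 12.8 × 0.1386 = 1.774 mA.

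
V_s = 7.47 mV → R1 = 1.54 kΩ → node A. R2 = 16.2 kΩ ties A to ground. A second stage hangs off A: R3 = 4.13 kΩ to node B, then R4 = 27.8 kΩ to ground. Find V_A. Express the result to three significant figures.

Looking into the second stage from A: R3 + R4 = 31.93 kΩ appears in parallel with R2.
R2 ‖ (R3+R4) = 10.75 kΩ.
First divider: V_A = V_s · 10.75/(1.54 + 10.75) = 6.534 mV.

V_A ≈ 6.53 mV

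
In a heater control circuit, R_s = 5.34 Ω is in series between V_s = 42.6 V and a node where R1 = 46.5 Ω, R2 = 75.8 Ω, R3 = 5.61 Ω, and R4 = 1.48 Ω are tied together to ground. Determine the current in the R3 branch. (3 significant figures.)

Combine the parallel branches: R_p = (1/46.5 + 1/75.8 + 1/5.61 + 1/1.48)⁻¹ = 1.125 Ω.
V_A = 42.6 × 1.125/6.465 = 7.415 V.
I(R3) = V_A / R3 = 7.415/5.61 = 1.322 A.

I ≈ 1.32 A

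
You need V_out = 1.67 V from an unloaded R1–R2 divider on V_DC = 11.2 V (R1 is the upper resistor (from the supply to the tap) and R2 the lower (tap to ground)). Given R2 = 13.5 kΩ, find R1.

Required fraction k = V_out/V_DC = 0.1491.
Rearranging, R1 = R2·(1−k)/k = 13.5 × 5.707 = 77.04 kΩ.

R1 ≈ 77.0 kΩ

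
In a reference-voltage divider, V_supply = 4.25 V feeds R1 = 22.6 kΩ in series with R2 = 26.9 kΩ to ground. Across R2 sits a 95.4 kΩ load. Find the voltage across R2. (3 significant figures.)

V_out ≈ 2.05 V

R2 ‖ R_L = (26.9 × 95.4)/(26.9 + 95.4) = 20.98 kΩ.
Now apply the divider: V_out = 4.25 × 0.4815 = 2.046 V.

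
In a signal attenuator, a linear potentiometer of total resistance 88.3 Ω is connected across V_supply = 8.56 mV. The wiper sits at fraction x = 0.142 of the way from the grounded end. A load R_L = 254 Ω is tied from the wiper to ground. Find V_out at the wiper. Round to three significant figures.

V_out ≈ 1.17 mV

Split the track: R_lower = x·R_p = 12.54 Ω, R_upper = (1−x)·R_p = 75.76 Ω.
R_L loads the lower segment: effective lower R = 11.95 Ω.
V_out = 8.56 × 11.95/(75.76 + 11.95) = 1.166 mV.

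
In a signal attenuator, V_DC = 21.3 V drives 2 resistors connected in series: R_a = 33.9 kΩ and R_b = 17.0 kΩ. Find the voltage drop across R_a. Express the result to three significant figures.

ΣR = 33.9 + 17.0 = 50.90 kΩ.
By the voltage-divider rule, V = 21.3 × 33.90/50.90 = 14.19 V.

V ≈ 14.2 V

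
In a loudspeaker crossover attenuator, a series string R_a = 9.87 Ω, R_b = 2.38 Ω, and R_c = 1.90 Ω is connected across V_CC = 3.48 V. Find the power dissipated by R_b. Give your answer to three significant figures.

Series current I = V_CC/ΣR = 3.48/14.15 = 0.2459 A.
V(R_b) = I·R = 0.5853 V; P = V·I = 0.5853 × 0.2459 = 0.1440 W.

P ≈ 0.144 W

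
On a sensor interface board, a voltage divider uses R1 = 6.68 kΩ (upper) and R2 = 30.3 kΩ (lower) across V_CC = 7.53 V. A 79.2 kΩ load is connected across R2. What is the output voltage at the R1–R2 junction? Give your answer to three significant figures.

V_out ≈ 5.77 V

R2 ‖ R_L = (30.3 × 79.2)/(30.3 + 79.2) = 21.92 kΩ.
Now apply the divider: V_out = 7.53 × 0.7664 = 5.771 V.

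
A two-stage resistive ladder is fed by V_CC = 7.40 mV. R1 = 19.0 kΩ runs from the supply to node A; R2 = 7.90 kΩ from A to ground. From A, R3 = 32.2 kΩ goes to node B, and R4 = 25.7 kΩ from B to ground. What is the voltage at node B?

The second stage (R3 + R4 = 57.90 kΩ) loads node A in parallel with R2.
Effective lower resistance at A: R2 ‖ 57.90 = 6.952 kΩ.
V_A = 7.40 × 6.952/(19.0 + 6.952) = 1.982 mV.
Then the unloaded second divider: V_B = V_A × R4/(R3+R4) = 1.982 × 0.4439 = 0.8798 mV.

V_B ≈ 0.880 mV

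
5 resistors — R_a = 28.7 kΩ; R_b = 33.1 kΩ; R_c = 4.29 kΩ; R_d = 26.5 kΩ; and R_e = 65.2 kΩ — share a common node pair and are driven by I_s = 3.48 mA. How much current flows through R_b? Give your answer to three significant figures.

Total conductance ΣG = 1/28.7 + 1/33.1 + 1/4.29 + 1/26.5 + 1/65.2 = 0.3512 (units of 1/kΩ).
Current divider: I(R_b) = I_s · G_k/ΣG = 3.48 × (0.03021/0.3512) = 3.48 × 0.08602 = 0.2993 mA.

I ≈ 0.299 mA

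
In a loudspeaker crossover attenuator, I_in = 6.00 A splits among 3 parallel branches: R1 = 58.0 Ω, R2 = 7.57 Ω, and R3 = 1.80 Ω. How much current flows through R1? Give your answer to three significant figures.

Conductances: ΣG = 1/58.0 + 1/7.57 + 1/1.80 = 0.7049 (1/Ω).
Current divider: I(R1) = I_in · G_k/ΣG = 6.00 × (0.01724/0.7049) = 6.00 × 0.02446 = 0.1468 A.

I ≈ 0.147 A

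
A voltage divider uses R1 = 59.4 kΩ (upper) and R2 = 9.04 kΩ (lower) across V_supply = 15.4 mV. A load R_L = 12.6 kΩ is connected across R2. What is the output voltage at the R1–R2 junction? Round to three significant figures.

V_out ≈ 1.25 mV

The load sits in parallel with R2, giving an effective lower resistance R2' = R2·R_L/(R2+R_L) = 5.264 kΩ.
Now apply the divider: V_out = 15.4 × 0.08140 = 1.254 mV.
(Unloaded it would be 2.03 mV; the load pulls it down.)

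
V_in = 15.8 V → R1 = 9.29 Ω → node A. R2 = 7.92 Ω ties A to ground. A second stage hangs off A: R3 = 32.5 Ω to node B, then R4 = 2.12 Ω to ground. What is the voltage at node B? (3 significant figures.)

V_B ≈ 0.396 V

Looking into the second stage from A: R3 + R4 = 34.62 Ω appears in parallel with R2.
Effective lower resistance at A: R2 ‖ 34.62 = 6.445 Ω.
V_A = 15.8 × 6.445/(9.29 + 6.445) = 6.472 V.
Then the unloaded second divider: V_B = V_A × R4/(R3+R4) = 6.472 × 0.06124 = 0.3963 V.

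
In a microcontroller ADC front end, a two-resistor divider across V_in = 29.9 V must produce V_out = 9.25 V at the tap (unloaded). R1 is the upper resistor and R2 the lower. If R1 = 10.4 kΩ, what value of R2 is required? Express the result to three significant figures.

R2 ≈ 4.66 kΩ

Required fraction k = V_out/V_in = 0.3094.
So R2 = R1 · V_out/(V_in − V_out) = 10.4 × 9.25/(29.9 − 9.25) = 10.4 × 0.4479 = 4.659 kΩ.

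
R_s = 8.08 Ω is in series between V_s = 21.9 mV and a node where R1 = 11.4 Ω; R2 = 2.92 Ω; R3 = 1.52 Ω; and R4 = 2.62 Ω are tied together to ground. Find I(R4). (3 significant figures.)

Combine the parallel branches: R_p = (1/11.4 + 1/2.92 + 1/1.52 + 1/2.62)⁻¹ = 0.6804 Ω.
V_A = 21.9 × 0.6804/8.760 = 1.701 mV.
I(R4) = V_A / R4 = 1.701/2.62 = 0.6492 mA.
(Equivalently: I_total = 2.500 mA, then current-divider fraction G_k/ΣG = 0.2597.)

I ≈ 0.649 mA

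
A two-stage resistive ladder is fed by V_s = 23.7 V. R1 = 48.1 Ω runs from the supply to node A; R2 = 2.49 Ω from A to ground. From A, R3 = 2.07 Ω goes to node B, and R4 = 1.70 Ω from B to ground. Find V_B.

Looking into the second stage from A: R3 + R4 = 3.770 Ω appears in parallel with R2.
Effective lower resistance at A: R2 ‖ 3.770 = 1.500 Ω.
So V_A = 23.7 × 0.03023 = 0.7165 V.
Stage 2 is unloaded, so V_B = V_A · R4/(R3+R4) = 0.7165 × 1.70/3.770 = 0.3231 V.

V_B ≈ 0.323 V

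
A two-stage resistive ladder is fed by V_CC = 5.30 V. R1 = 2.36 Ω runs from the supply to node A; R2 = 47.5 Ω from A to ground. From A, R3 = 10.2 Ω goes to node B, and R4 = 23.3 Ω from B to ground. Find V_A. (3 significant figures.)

V_A ≈ 4.73 V

Node A sees R2 in parallel with the series input of stage 2, R3 + R4 = 33.50 Ω.
Effective lower resistance at A: R2 ‖ 33.50 = 19.65 Ω.
V_A = 5.30 × 19.65/(2.36 + 19.65) = 4.732 V.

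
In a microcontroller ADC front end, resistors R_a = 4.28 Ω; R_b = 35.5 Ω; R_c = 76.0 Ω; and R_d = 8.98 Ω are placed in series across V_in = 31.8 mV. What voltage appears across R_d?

V ≈ 2.29 mV

ΣR = 4.28 + 35.5 + 76.0 + 8.98 = 124.8 Ω.
By the voltage-divider rule, V = 31.8 × 8.980/124.8 = 2.289 mV.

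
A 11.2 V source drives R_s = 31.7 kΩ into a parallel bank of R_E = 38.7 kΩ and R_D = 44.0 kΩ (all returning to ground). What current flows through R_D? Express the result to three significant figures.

Equivalent of the parallel group: R_p = 20.59 kΩ.
Node voltage V_A = V_supply · R_p/(R_s + R_p) = 11.2 × 0.3938 = 4.410 V.
Branch current I = V_A/R_D = 4.410/44.0 = 0.1002 mA.

I ≈ 0.100 mA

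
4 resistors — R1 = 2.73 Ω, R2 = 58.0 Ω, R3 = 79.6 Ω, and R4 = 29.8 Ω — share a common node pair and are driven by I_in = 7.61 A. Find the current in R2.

ΣG = 1/2.73 + 1/58.0 + 1/79.6 + 1/29.8 = 0.4297.
By the current-divider rule, I = I_in · G_k/ΣG = 7.61 × 0.04013 = 0.3054 A.

I ≈ 0.305 A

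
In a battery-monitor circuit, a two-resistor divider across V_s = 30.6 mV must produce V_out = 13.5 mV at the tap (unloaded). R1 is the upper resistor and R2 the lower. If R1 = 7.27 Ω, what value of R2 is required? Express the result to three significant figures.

R2 ≈ 5.74 Ω

V_out/V_s = R2/(R1+R2) = 0.4412.
Rearranging, R2 = R1·k/(1−k) = 7.27 × 0.7895 = 5.739 Ω.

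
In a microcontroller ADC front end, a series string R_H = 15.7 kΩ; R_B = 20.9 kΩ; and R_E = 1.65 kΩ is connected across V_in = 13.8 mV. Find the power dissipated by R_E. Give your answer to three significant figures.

P ≈ 0.215 nW

The common current is I = 13.8/38.25 = 0.3608 µA.
V(R_E) = I·R = 0.5953 mV; P = V·I = 0.5953 × 0.3608 = 0.2148 nW.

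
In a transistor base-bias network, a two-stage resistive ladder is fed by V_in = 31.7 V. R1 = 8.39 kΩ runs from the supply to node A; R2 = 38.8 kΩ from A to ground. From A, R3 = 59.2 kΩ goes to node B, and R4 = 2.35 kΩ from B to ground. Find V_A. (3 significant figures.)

V_A ≈ 23.4 V

Looking into the second stage from A: R3 + R4 = 61.55 kΩ appears in parallel with R2.
Effective lower resistance at A: R2 ‖ 61.55 = 23.80 kΩ.
First divider: V_A = V_in · 23.80/(8.39 + 23.80) = 23.44 V.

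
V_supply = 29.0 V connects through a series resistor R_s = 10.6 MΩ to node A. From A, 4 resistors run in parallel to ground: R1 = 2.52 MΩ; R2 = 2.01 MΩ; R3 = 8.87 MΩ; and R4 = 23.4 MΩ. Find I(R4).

I ≈ 0.102 µA

Parallel bank: R_p = 1/(1/2.52 + 1/2.01 + 1/8.87 + 1/23.4) = 0.9526 MΩ.
Node voltage V_A = V_supply · R_p/(R_s + R_p) = 29.0 × 0.08245 = 2.391 V.
Branch current I = V_A/R4 = 2.391/23.4 = 0.1022 µA.
(Check via current divider: I_total = 2.510 µA; share G_k/ΣG = 0.04071 → same result.)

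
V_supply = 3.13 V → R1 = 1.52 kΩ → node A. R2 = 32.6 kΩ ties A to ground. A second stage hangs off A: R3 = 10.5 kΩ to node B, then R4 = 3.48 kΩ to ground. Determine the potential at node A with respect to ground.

Looking into the second stage from A: R3 + R4 = 13.98 kΩ appears in parallel with R2.
R2 ‖ (R3+R4) = 9.784 kΩ.
So V_A = 3.13 × 0.8655 = 2.709 V.

V_A ≈ 2.71 V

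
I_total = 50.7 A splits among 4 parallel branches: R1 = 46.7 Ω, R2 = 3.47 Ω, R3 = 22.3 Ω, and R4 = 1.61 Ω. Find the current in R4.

ΣG = 1/46.7 + 1/3.47 + 1/22.3 + 1/1.61 = 0.9756.
Current divider: I(R4) = I_total · G_k/ΣG = 50.7 × (0.6211/0.9756) = 50.7 × 0.6367 = 32.28 A.

I ≈ 32.3 A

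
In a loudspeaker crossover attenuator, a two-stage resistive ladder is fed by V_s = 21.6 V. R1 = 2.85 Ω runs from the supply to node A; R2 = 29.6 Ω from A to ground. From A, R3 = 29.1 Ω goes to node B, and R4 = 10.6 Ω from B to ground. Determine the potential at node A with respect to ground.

Looking into the second stage from A: R3 + R4 = 39.70 Ω appears in parallel with R2.
R2 ‖ (R3+R4) = 16.96 Ω.
So V_A = 21.6 × 0.8561 = 18.49 V.

V_A ≈ 18.5 V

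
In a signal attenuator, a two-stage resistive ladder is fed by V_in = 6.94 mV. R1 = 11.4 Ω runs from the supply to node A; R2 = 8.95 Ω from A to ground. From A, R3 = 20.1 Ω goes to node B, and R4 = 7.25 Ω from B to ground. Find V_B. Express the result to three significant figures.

Looking into the second stage from A: R3 + R4 = 27.35 Ω appears in parallel with R2.
R2 ‖ (R3+R4) = 6.743 Ω.
First divider: V_A = V_in · 6.743/(11.4 + 6.743) = 2.579 mV.
Stage 2 is unloaded, so V_B = V_A · R4/(R3+R4) = 2.579 × 7.25/27.35 = 0.6837 mV.

V_B ≈ 0.684 mV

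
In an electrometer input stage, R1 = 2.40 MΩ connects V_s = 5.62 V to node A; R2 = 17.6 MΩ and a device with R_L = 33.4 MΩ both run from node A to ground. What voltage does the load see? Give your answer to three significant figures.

The load sits in parallel with R2, giving an effective lower resistance R2' = R2·R_L/(R2+R_L) = 11.53 MΩ.
Voltage divider with the loaded lower leg: V_out = 5.62 × 11.53/(2.40 + 11.53) = 5.62 × 0.8277 = 4.651 V.
(Unloaded it would be 4.95 V; the load pulls it down.)

V_out ≈ 4.65 V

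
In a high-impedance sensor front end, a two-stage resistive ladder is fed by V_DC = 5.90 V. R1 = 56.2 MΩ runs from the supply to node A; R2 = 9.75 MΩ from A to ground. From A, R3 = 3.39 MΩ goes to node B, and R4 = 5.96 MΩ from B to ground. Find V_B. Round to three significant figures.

V_B ≈ 0.294 V

The second stage (R3 + R4 = 9.350 MΩ) loads node A in parallel with R2.
Effective lower resistance at A: R2 ‖ 9.350 = 4.773 MΩ.
V_A = 5.90 × 4.773/(56.2 + 4.773) = 0.4618 V.
Then the unloaded second divider: V_B = V_A × R4/(R3+R4) = 0.4618 × 0.6374 = 0.2944 V.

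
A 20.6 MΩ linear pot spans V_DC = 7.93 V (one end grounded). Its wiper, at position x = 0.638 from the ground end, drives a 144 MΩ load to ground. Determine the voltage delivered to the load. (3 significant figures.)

V_out ≈ 4.90 V

Lower segment x·R_p = 13.14 MΩ; upper segment (1−x)·R_p = 7.457 MΩ.
(x·R_p) ‖ R_L = 12.04 MΩ.
Then V_out = V_DC · 12.04/(7.457 + 12.04) = 4.898 V.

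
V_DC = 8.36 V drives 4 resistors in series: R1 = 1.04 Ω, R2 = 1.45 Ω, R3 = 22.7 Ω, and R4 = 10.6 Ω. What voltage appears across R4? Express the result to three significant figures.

V ≈ 2.48 V

Series total: ΣR = 1.04 + 1.45 + 22.7 + 10.6 = 35.79 Ω.
By the voltage-divider rule, V = 8.36 × 10.60/35.79 = 2.476 V.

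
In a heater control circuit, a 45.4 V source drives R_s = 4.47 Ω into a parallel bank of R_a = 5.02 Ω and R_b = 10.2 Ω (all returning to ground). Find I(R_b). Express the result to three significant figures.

Parallel bank: R_p = 1/(1/5.02 + 1/10.2) = 3.364 Ω.
V_A by voltage divider: V_A = 45.4 × 3.364/(4.47 + 3.364) = 19.50 V.
Branch current I = V_A/R_b = 19.50/10.2 = 1.911 A.

I ≈ 1.91 A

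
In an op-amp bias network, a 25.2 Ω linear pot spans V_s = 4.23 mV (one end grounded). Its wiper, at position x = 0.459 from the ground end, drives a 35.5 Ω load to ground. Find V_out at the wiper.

V_out ≈ 1.65 mV

The pot divides into 13.63 Ω above the wiper and 11.57 Ω below.
R_L loads the lower segment: effective lower R = 8.724 Ω.
V_out = 4.23 × 8.724/(13.63 + 8.724) = 1.651 mV.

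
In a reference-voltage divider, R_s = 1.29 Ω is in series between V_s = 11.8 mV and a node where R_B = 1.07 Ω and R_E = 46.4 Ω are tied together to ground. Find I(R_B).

I ≈ 4.94 mA

Combine the parallel branches: R_p = (1/1.07 + 1/46.4)⁻¹ = 1.046 Ω.
V_A = 11.8 × 1.046/2.336 = 5.283 mV.
I(R_B) = V_A / R_B = 5.283/1.07 = 4.938 mA.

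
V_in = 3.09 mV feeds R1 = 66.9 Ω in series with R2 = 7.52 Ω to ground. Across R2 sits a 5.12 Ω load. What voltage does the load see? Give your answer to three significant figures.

V_out ≈ 0.135 mV

R2 ‖ R_L = (7.52 × 5.12)/(7.52 + 5.12) = 3.046 Ω.
Now apply the divider: V_out = 3.09 × 0.04355 = 0.1346 mV.
(Unloaded it would be 0.312 mV; the load pulls it down.)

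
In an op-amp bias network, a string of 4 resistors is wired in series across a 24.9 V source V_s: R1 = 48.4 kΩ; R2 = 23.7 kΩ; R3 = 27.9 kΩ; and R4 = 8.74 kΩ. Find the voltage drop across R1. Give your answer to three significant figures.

Total series resistance ΣR = 48.4 + 23.7 + 27.9 + 8.74 = 108.7 kΩ.
V = V_s · R/ΣR = 24.9 × 0.4451 = 11.08 V.

V ≈ 11.1 V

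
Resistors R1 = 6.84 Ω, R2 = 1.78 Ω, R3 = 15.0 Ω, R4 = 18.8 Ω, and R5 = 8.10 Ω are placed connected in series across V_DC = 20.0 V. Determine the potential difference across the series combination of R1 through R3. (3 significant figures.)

Series total: ΣR = 6.84 + 1.78 + 15.0 + 18.8 + 8.10 = 50.52 Ω.
R_{R1..R3} = 6.84 + 1.78 + 15.0 = 23.62 Ω.
By the voltage-divider rule, V = 20.0 × 23.62/50.52 = 9.351 V.

V ≈ 9.35 V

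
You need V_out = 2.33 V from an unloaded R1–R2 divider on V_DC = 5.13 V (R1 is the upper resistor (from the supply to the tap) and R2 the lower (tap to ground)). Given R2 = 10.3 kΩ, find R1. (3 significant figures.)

Required fraction k = V_out/V_DC = 0.4542.
R1 = R2·(1/k − 1) = 10.3 × 1.202 = 12.38 kΩ.

R1 ≈ 12.4 kΩ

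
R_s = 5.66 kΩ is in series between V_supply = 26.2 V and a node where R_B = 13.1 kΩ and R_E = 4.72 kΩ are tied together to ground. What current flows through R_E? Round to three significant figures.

I ≈ 2.11 mA

Equivalent of the parallel group: R_p = 3.470 kΩ.
Node voltage V_A = V_supply · R_p/(R_s + R_p) = 26.2 × 0.3801 = 9.957 V.
Branch current I = V_A/R_E = 9.957/4.72 = 2.110 mA.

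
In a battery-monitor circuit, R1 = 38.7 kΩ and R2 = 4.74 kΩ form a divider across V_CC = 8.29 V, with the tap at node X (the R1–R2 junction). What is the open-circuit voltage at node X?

V_th ≈ 0.905 V

Open-circuit (no load on X): V_th = V_CC · R2/(R1 + R2) = 8.29 × 4.74/(38.70 + 4.74) = 0.9046 V.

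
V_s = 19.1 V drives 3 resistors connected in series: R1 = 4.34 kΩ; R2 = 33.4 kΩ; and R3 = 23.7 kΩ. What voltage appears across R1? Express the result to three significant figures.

V ≈ 1.35 V

ΣR = 4.34 + 33.4 + 23.7 = 61.44 kΩ.
V = V_s · R/ΣR = 19.1 × 0.07064 = 1.349 V.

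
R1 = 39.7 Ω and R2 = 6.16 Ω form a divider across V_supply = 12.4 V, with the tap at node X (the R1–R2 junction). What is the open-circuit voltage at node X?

V_th ≈ 1.67 V

Open-circuit (no load on X): V_th = V_supply · R2/(R1 + R2) = 12.4 × 6.16/(39.70 + 6.16) = 1.666 V.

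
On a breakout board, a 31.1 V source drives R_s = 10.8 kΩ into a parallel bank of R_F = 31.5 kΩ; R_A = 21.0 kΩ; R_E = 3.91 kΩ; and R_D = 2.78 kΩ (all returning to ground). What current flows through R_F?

I ≈ 0.116 mA

Combine the parallel branches: R_p = (1/31.5 + 1/21.0 + 1/3.91 + 1/2.78)⁻¹ = 1.439 kΩ.
V_A = 31.1 × 1.439/12.24 = 3.657 V.
I(R_F) = V_A / R_F = 3.657/31.5 = 0.1161 mA.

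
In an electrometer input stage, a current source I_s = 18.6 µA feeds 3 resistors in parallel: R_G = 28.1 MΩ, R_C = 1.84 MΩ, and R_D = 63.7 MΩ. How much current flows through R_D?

I ≈ 0.491 µA

Total conductance ΣG = 1/28.1 + 1/1.84 + 1/63.7 = 0.5948 (units of 1/MΩ).
By the current-divider rule, I = I_s · G_k/ΣG = 18.6 × 0.02639 = 0.4909 µA.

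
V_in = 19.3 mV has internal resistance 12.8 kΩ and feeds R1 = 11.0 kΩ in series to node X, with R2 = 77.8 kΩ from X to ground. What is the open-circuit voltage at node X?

V_th ≈ 14.8 mV

R1' = 12.8 + 11.0 = 23.80 kΩ (source resistance + R1).
With X open, the divider is unloaded: V_th = 19.3 × 77.8/101.6 = 14.78 mV.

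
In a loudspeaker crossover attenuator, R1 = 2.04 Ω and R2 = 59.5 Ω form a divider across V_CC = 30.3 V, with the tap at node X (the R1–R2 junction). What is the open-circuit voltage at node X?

V_th ≈ 29.3 V

V_th is the unloaded tap voltage: V_CC · R2/(R1+R2) = 30.3 × 0.9669 = 29.30 V.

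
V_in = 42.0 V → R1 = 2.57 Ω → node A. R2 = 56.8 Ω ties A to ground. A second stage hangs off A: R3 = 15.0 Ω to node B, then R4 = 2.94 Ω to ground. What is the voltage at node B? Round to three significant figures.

V_B ≈ 5.79 V

The second stage (R3 + R4 = 17.94 Ω) loads node A in parallel with R2.
R2 ‖ (R3+R4) = 13.63 Ω.
First divider: V_A = V_in · 13.63/(2.57 + 13.63) = 35.34 V.
V_B = V_A × 0.1639 = 5.791 V.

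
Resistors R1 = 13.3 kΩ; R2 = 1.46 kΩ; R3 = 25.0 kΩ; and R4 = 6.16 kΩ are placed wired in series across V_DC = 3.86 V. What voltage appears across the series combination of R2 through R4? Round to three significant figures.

V ≈ 2.74 V

Series total: ΣR = 13.3 + 1.46 + 25.0 + 6.16 = 45.92 kΩ.
R_{R2..R4} = 1.46 + 25.0 + 6.16 = 32.62 kΩ.
V = V_DC · R/ΣR = 3.86 × 0.7104 = 2.742 V.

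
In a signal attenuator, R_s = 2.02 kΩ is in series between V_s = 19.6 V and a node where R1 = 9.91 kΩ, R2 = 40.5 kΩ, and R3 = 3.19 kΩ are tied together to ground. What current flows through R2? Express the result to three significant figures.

Parallel bank: R_p = 1/(1/9.91 + 1/40.5 + 1/3.19) = 2.277 kΩ.
V_A = 19.6 × 2.277/4.297 = 10.39 V.
Branch current I = V_A/R2 = 10.39/40.5 = 0.2565 mA.

I ≈ 0.256 mA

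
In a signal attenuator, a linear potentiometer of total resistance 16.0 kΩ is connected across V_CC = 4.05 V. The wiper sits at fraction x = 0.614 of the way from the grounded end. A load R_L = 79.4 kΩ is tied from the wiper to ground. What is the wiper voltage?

Lower segment x·R_p = 9.824 kΩ; upper segment (1−x)·R_p = 6.176 kΩ.
(x·R_p) ‖ R_L = 8.742 kΩ.
Then V_out = V_CC · 8.742/(6.176 + 8.742) = 2.373 V.
(Unloaded: V_out = x·V_CC = 2.49 V.)

V_out ≈ 2.37 V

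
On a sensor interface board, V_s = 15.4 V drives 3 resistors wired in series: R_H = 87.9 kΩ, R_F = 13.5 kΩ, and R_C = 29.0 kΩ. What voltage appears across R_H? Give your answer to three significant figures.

Total series resistance ΣR = 87.9 + 13.5 + 29.0 = 130.4 kΩ.
V = V_s · R/ΣR = 15.4 × 0.6741 = 10.38 V.

V ≈ 10.4 V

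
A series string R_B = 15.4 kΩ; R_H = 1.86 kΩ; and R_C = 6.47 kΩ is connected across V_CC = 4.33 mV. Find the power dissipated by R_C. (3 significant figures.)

P ≈ 0.215 nW

Series current I = V_CC/ΣR = 4.33/23.73 = 0.1825 µA.
P = I²R = 0.03330 × 6.47 = 0.2154 nW.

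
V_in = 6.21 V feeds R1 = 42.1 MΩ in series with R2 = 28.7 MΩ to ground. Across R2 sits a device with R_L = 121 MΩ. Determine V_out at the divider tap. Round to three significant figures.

V_out ≈ 2.21 V

R2 ‖ R_L = (28.7 × 121)/(28.7 + 121) = 23.20 MΩ.
Now apply the divider: V_out = 6.21 × 0.3553 = 2.206 V.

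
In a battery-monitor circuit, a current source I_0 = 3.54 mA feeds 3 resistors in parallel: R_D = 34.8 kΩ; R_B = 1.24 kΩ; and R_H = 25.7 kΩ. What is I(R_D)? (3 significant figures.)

Total conductance ΣG = 1/34.8 + 1/1.24 + 1/25.7 = 0.8741 (units of 1/kΩ).
R_D takes the fraction G_k/ΣG = 0.02874/0.8741 = 0.03287, so I = 3.54 × 0.03287 = 0.1164 mA.

I ≈ 0.116 mA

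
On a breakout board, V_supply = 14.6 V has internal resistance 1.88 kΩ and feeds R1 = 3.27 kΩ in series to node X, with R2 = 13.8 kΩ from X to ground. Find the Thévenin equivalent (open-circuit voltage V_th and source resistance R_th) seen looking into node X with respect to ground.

V_th ≈ 10.6 V, R_th ≈ 3.75 kΩ

R1' = 1.88 + 3.27 = 5.150 kΩ (source resistance + R1).
V_th is the unloaded tap voltage: V_supply · R2/(R1'+R2) = 14.6 × 0.7282 = 10.63 V.
Looking into X with the source shorted: R_th = R1'·R2/(R1'+R2) = 5.150 × 13.8/18.95 = 3.750 kΩ.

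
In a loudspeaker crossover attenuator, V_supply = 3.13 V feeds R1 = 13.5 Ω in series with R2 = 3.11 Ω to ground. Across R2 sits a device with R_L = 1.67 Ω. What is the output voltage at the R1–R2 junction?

First combine the lower leg with the load: R2 ‖ R_L = 1.087 Ω.
Then V_out = V_supply · R2'/(R1 + R2') = 3.13 × 1.087/14.59 = 0.2332 V.

V_out ≈ 0.233 V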